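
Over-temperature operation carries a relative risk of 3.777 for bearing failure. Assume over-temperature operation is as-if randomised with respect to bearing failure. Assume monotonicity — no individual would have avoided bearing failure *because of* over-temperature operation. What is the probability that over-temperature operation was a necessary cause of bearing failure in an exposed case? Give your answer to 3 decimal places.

PN ≈ 0.735

Under exogeneity and monotonicity, PN = (RR − 1) / RR = 1 − 1/RR.
PN = (3.777 − 1) / 3.777 = 2.777 / 3.777 ≈ 0.7352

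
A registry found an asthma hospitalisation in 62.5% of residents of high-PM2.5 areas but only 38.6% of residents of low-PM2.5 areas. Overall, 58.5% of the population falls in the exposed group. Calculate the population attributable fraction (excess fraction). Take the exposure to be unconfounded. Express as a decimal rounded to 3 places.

PAF ≈ 0.266

p₁ = 0.625, p₀ = 0.386.
Overall risk P(Y=1) = π·p₁ + (1−π)·p₀ = 0.585×0.625 + 0.415×0.386 = 0.52582.
Under exogeneity, PAF = [P(Y=1) − p₀] / P(Y=1).
PAF = (0.52582 − 0.386) / 0.52582 ≈ 0.2659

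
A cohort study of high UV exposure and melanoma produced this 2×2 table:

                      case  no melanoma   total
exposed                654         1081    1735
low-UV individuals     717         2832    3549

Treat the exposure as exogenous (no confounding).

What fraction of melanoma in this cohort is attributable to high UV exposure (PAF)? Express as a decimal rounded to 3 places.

p₁ = P(outcome | exposed) = 654/1735 = 0.37695
p₀ = P(outcome | unexposed) = 717/3549 = 0.20203
Exposure prevalence π = 1735/5284 = 0.32835; overall risk P(Y=1) = 0.25946.
Under exogeneity, PAF = [P(Y=1) − p₀]/P(Y=1).
PAF = (0.25946 − 0.20203) / 0.25946 ≈ 0.2214

PAF ≈ 0.221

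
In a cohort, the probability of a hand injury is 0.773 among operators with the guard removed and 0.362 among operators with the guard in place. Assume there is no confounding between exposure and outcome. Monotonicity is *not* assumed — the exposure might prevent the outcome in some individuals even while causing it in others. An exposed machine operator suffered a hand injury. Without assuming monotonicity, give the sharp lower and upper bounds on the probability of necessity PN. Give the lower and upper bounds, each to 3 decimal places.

Let p₁ = 0.773, p₀ = 0.362.
Under exogeneity alone the bounds on PN are max{0,(p₁−p₀)/p₁} ≤ PN ≤ min{1,(1−p₀)/p₁}.
  lower = (p₁ − p₀)/p₁ = 0.411 / 0.773 ≈ 0.5317
  upper = min{1, (1 − p₀)/p₁} = 0.638 / 0.773 ≈ 0.8254

0.532 ≤ PN ≤ 0.825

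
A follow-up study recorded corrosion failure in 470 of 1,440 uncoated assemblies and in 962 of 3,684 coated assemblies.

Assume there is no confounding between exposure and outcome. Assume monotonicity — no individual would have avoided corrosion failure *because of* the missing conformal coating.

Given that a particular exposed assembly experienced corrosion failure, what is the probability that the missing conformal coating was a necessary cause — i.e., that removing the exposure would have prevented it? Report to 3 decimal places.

p₁ = P(outcome | exposed) = 470/1440 = 0.32639
p₀ = P(outcome | unexposed) = 962/3684 = 0.26113
Under exogeneity and monotonicity, PN = (p₁ − p₀) / p₁.
PN = (0.32639 − 0.26113) / 0.32639 = 0.06526 / 0.32639 ≈ 0.1999

PN ≈ 0.200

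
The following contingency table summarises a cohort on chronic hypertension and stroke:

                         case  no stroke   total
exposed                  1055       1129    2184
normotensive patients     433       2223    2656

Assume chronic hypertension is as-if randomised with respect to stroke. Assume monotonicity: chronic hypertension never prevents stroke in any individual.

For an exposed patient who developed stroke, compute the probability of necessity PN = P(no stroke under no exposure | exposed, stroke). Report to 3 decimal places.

p₁ = P(outcome | exposed) = 1055/2184 = 0.48306
p₀ = P(outcome | unexposed) = 433/2656 = 0.16303
Under exogeneity and monotonicity, PN = (p₁ − p₀) / p₁.
PN = (0.48306 − 0.16303) / 0.48306 = 0.32003 / 0.48306 ≈ 0.6625

PN ≈ 0.663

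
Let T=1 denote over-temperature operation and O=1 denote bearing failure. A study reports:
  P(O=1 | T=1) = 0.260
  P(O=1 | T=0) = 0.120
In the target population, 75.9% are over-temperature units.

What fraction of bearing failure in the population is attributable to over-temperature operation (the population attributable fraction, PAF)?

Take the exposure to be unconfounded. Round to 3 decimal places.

Let p₁ = 0.26, p₀ = 0.12.
Overall risk P(Y=1) = π·p₁ + (1−π)·p₀ = 0.759×0.26 + 0.241×0.12 = 0.22626.
Under exogeneity, PAF = [P(Y=1) − p₀] / P(Y=1).
PAF = (0.22626 − 0.12) / 0.22626 ≈ 0.4696

PAF ≈ 0.470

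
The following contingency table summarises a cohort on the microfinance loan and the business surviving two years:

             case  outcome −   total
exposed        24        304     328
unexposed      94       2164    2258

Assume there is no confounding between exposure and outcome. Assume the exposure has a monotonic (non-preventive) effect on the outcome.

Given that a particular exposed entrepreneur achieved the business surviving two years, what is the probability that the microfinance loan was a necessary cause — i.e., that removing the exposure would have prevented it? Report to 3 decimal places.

p₁ = P(outcome | exposed) = 24/328 = 0.073171
p₀ = P(outcome | unexposed) = 94/2258 = 0.04163
Under exogeneity and monotonicity, PN = (p₁ − p₀)/p₁.
PN = (0.073171 − 0.04163) / 0.073171 ≈ 0.4311

PN ≈ 0.431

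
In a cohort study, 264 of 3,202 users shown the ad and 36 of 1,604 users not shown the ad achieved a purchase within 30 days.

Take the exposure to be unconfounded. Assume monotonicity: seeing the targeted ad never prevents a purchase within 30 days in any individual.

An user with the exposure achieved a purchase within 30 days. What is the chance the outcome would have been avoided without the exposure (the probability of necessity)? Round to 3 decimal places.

p₁ = P(outcome | exposed) = 264/3202 = 0.082448
p₀ = P(outcome | unexposed) = 36/1604 = 0.022444
Under exogeneity and monotonicity, PN = (p₁ − p₀) / p₁.
PN = (0.082448 − 0.022444) / 0.082448 = 0.060005 / 0.082448 ≈ 0.7278

PN ≈ 0.728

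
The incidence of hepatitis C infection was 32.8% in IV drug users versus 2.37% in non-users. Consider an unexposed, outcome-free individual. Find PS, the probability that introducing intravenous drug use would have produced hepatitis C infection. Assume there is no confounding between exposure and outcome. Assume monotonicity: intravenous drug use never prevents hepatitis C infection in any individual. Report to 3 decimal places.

p₁ = 0.328, p₀ = 0.0237.
Under exogeneity and monotonicity, PS = (p₁ − p₀) / (1 − p₀).
PS = (0.328 − 0.0237) / (1 − 0.0237) = 0.3043 / 0.9763 ≈ 0.3117

PS ≈ 0.312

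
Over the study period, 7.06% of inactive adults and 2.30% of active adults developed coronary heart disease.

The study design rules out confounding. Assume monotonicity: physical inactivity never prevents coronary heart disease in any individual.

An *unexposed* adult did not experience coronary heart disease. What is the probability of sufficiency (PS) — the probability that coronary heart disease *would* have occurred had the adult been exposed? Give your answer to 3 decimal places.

PS ≈ 0.049

p₁ = 0.0706, p₀ = 0.023.
Under exogeneity and monotonicity, PS = (p₁ − p₀) / (1 − p₀).
PS = (0.0706 − 0.023) / (1 − 0.023) = 0.0476 / 0.977 ≈ 0.0487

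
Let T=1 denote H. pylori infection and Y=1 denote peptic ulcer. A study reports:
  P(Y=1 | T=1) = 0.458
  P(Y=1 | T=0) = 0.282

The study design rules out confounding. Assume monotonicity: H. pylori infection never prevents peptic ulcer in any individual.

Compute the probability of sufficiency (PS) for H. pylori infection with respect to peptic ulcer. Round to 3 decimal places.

Let p₁ = 0.458, p₀ = 0.282.
Under exogeneity and monotonicity, PS = (p₁ − p₀) / (1 − p₀).
PS = (0.458 − 0.282) / (1 − 0.282) = 0.176 / 0.718 ≈ 0.2451

PS ≈ 0.245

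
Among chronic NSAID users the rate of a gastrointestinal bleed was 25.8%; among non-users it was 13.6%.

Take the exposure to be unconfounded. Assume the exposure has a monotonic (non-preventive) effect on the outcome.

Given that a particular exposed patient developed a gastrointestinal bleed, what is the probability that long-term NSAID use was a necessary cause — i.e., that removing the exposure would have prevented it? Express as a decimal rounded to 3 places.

PN ≈ 0.473

p₁ = 0.258, p₀ = 0.136.
Under exogeneity and monotonicity, PN = (p₁ − p₀) / p₁.
PN = (0.258 − 0.136) / 0.258 = 0.122 / 0.258 ≈ 0.4729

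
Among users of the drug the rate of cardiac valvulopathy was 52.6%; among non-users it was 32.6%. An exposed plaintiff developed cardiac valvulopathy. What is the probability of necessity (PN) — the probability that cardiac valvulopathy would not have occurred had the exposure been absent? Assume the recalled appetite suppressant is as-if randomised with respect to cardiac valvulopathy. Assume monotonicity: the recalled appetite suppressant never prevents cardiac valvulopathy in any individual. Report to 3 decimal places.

PN ≈ 0.380

p₁ = 0.526, p₀ = 0.326.
Under exogeneity and monotonicity, PN = (p₁ − p₀) / p₁.
PN = (0.526 − 0.326) / 0.526 = 0.2 / 0.526 ≈ 0.3802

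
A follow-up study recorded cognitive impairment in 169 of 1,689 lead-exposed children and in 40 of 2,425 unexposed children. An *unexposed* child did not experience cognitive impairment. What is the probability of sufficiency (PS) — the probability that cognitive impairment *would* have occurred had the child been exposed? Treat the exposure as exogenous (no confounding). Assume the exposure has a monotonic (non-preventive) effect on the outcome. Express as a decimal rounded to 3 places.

PS ≈ 0.085

p₁ = P(outcome | exposed) = 169/1689 = 0.10006
p₀ = P(outcome | unexposed) = 40/2425 = 0.016495
Under exogeneity and monotonicity, PS = (p₁ − p₀) / (1 − p₀).
PS = (0.10006 − 0.016495) / (1 − 0.016495) = 0.083564 / 0.98351 ≈ 0.0850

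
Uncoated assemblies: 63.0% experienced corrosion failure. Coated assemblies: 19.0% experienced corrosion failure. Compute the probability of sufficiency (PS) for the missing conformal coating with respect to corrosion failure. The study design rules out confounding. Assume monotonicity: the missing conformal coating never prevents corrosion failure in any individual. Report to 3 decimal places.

p₁ = 0.63, p₀ = 0.19.
Under exogeneity and monotonicity, PS = (p₁ − p₀) / (1 − p₀).
PS = (0.63 − 0.19) / (1 − 0.19) = 0.44 / 0.81 ≈ 0.5432

PS ≈ 0.543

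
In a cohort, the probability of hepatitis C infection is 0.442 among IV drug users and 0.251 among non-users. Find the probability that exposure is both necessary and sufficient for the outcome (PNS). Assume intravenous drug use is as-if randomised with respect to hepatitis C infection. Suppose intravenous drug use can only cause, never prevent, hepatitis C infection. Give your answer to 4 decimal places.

Let p₁ = 0.442, p₀ = 0.251.
Under exogeneity and monotonicity, PNS = p₁ − p₀.
PNS = 0.442 − 0.251 = 0.191

PNS ≈ 0.1910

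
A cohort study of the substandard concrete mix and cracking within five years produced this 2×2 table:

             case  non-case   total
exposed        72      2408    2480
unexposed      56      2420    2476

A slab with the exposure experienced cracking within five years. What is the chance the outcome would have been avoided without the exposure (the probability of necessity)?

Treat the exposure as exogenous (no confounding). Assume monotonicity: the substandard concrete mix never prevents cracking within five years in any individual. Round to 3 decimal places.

PN ≈ 0.221

p₁ = P(outcome | exposed) = 72/2480 = 0.029032
p₀ = P(outcome | unexposed) = 56/2476 = 0.022617
Under exogeneity and monotonicity, PN = (p₁ − p₀)/p₁.
PN = (0.029032 − 0.022617) / 0.029032 ≈ 0.2210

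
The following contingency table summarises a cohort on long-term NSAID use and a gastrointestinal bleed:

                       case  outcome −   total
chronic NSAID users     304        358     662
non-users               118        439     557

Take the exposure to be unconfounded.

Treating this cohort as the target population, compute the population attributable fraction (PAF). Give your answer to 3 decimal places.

p₁ = P(outcome | exposed) = 304/662 = 0.45921
p₀ = P(outcome | unexposed) = 118/557 = 0.21185
Exposure prevalence π = 662/1219 = 0.54307; overall risk P(Y=1) = 0.34619.
Under exogeneity, PAF = [P(Y=1) − p₀]/P(Y=1).
PAF = (0.34619 − 0.21185) / 0.34619 ≈ 0.3880

PAF ≈ 0.388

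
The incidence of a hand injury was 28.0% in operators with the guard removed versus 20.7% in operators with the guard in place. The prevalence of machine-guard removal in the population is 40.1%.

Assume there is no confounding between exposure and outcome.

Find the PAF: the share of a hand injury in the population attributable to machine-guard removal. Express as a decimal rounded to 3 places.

p₁ = 0.28, p₀ = 0.207.
Overall risk P(Y=1) = π·p₁ + (1−π)·p₀ = 0.401×0.28 + 0.599×0.207 = 0.23627.
Under exogeneity, PAF = [P(Y=1) − p₀] / P(Y=1).
PAF = (0.23627 − 0.207) / 0.23627 ≈ 0.1239

PAF ≈ 0.124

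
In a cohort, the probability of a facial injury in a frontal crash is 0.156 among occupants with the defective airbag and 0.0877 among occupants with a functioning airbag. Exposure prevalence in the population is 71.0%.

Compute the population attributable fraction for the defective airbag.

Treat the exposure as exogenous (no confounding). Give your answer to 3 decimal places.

PAF ≈ 0.356

Let p₁ = 0.156, p₀ = 0.0877.
Overall risk P(Y=1) = π·p₁ + (1−π)·p₀ = 0.71×0.156 + 0.29×0.0877 = 0.13619.
Under exogeneity, PAF = [P(Y=1) − p₀] / P(Y=1).
PAF = (0.13619 − 0.0877) / 0.13619 ≈ 0.3561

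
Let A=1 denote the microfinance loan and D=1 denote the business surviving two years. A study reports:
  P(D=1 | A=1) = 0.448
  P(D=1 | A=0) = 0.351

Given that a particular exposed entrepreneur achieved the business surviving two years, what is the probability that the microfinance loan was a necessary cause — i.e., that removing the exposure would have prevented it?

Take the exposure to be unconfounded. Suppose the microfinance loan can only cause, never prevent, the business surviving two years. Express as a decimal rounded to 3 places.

PN ≈ 0.217

Let p₁ = 0.448, p₀ = 0.351.
Under exogeneity and monotonicity, PN = (p₁ − p₀) / p₁.
PN = (0.448 − 0.351) / 0.448 = 0.097 / 0.448 ≈ 0.2165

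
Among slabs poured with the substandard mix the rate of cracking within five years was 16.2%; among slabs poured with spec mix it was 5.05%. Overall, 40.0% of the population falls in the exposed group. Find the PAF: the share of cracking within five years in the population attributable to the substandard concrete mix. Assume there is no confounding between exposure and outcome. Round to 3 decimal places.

p₁ = 0.162, p₀ = 0.0505.
Overall risk P(Y=1) = π·p₁ + (1−π)·p₀ = 0.4×0.162 + 0.6×0.0505 = 0.0951.
Under exogeneity, PAF = [P(Y=1) − p₀] / P(Y=1).
PAF = (0.0951 − 0.0505) / 0.0951 ≈ 0.4690

PAF ≈ 0.469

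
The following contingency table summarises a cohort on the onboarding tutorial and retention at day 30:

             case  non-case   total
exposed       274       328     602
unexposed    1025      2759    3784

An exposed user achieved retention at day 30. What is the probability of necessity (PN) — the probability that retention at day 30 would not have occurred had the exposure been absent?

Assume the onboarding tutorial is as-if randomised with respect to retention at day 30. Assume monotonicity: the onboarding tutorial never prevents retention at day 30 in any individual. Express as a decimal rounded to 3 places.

PN ≈ 0.405

p₁ = P(outcome | exposed) = 274/602 = 0.45515
p₀ = P(outcome | unexposed) = 1025/3784 = 0.27088
Under exogeneity and monotonicity, PN = (p₁ − p₀)/p₁.
PN = (0.45515 − 0.27088) / 0.45515 ≈ 0.4049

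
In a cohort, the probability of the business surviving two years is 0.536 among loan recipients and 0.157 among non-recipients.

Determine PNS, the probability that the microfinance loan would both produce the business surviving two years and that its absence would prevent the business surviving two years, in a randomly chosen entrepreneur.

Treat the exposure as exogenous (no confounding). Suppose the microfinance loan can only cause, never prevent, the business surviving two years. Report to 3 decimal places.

PNS ≈ 0.379

Let p₁ = 0.536, p₀ = 0.157.
Under exogeneity and monotonicity, PNS = p₁ − p₀.
PNS = 0.536 − 0.157 = 0.379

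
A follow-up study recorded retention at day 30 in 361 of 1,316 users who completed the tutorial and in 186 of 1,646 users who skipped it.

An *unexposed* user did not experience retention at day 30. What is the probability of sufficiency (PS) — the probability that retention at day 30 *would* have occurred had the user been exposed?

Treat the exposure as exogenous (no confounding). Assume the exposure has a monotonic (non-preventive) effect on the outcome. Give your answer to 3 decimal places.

p₁ = P(outcome | exposed) = 361/1316 = 0.27432
p₀ = P(outcome | unexposed) = 186/1646 = 0.113
Under exogeneity and monotonicity, PS = (p₁ − p₀) / (1 − p₀).
PS = (0.27432 − 0.113) / (1 − 0.113) = 0.16131 / 0.887 ≈ 0.1819

PS ≈ 0.182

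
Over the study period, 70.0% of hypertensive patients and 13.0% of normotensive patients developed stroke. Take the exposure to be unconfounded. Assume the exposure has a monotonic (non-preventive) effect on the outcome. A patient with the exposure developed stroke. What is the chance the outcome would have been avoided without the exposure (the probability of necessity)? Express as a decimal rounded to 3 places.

PN ≈ 0.814

p₁ = 0.7, p₀ = 0.13.
Under exogeneity and monotonicity, PN = (p₁ − p₀) / p₁.
PN = (0.7 − 0.13) / 0.7 = 0.57 / 0.7 ≈ 0.8143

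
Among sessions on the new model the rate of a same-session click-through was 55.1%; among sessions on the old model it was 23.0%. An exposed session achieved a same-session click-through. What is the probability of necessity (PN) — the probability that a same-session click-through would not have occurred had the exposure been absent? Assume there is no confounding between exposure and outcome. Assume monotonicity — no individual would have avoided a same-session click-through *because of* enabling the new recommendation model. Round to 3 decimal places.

p₁ = 0.551, p₀ = 0.23.
Under exogeneity and monotonicity, PN = (p₁ − p₀) / p₁.
PN = (0.551 − 0.23) / 0.551 = 0.321 / 0.551 ≈ 0.5826

PN ≈ 0.583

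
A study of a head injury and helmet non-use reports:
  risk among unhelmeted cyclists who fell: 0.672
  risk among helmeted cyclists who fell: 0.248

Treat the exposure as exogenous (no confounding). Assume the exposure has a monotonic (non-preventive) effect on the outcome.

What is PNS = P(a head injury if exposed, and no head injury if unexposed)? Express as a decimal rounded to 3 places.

PNS ≈ 0.424

Let p₁ = 0.672, p₀ = 0.248.
Under exogeneity and monotonicity, PNS = p₁ − p₀.
PNS = 0.672 − 0.248 = 0.424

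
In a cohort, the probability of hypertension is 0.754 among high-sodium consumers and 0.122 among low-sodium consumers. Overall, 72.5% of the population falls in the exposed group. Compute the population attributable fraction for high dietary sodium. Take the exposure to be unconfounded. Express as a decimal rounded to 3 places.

PAF ≈ 0.790

Let p₁ = 0.754, p₀ = 0.122.
Overall risk P(Y=1) = π·p₁ + (1−π)·p₀ = 0.725×0.754 + 0.275×0.122 = 0.5802.
Under exogeneity, PAF = [P(Y=1) − p₀] / P(Y=1).
PAF = (0.5802 − 0.122) / 0.5802 ≈ 0.7897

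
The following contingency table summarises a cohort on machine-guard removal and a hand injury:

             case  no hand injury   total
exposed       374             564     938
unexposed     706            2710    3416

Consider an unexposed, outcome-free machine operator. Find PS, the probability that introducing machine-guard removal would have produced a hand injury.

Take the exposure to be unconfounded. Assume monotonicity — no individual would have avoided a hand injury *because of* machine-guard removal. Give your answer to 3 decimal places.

p₁ = P(outcome | exposed) = 374/938 = 0.39872
p₀ = P(outcome | unexposed) = 706/3416 = 0.20667
Under exogeneity and monotonicity, PS = (p₁ − p₀)/(1 − p₀).
PS = (0.39872 − 0.20667) / 0.79333 ≈ 0.2421

PS ≈ 0.242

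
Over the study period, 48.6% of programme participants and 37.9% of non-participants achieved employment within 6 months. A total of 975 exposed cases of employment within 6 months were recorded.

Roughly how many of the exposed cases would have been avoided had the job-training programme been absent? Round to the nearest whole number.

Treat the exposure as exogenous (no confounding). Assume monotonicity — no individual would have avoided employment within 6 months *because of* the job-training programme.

p₁ = 0.486, p₀ = 0.379.
PN = (p₁ − p₀)/p₁ = (0.486 − 0.379) / 0.486 ≈ 0.22016.
Attributable cases ≈ PN × (exposed cases) = 0.22016 × 975 ≈ 214.66.

about 215 cases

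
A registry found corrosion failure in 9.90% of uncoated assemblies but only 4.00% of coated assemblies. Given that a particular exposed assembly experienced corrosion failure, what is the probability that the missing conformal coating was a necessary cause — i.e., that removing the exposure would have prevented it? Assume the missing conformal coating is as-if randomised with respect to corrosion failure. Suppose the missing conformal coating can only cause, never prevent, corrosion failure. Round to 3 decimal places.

PN ≈ 0.596

p₁ = 0.099, p₀ = 0.04.
Under exogeneity and monotonicity, PN = (p₁ − p₀) / p₁.
PN = (0.099 − 0.04) / 0.099 = 0.059 / 0.099 ≈ 0.5960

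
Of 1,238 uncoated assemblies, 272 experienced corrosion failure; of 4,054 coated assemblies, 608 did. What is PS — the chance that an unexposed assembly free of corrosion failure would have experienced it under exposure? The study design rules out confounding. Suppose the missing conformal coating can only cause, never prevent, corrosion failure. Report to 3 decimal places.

p₁ = P(outcome | exposed) = 272/1238 = 0.21971
p₀ = P(outcome | unexposed) = 608/4054 = 0.14998
Under exogeneity and monotonicity, PS = (p₁ − p₀) / (1 − p₀).
PS = (0.21971 − 0.14998) / (1 − 0.14998) = 0.069734 / 0.85002 ≈ 0.0820

PS ≈ 0.082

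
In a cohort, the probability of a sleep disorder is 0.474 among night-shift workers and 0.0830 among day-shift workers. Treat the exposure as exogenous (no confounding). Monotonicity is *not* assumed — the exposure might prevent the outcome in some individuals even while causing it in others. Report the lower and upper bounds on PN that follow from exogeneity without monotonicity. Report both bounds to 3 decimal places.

Let p₁ = 0.474, p₀ = 0.083.
Under exogeneity alone the bounds on PN are max{0,(p₁−p₀)/p₁} ≤ PN ≤ min{1,(1−p₀)/p₁}.
  lower = (p₁ − p₀)/p₁ = 0.391 / 0.474 ≈ 0.8249
  upper = min{1, (1 − p₀)/p₁} = 0.917 / 0.474 ≈ 1.9346 → capped at 1

0.825 ≤ PN ≤ 1.000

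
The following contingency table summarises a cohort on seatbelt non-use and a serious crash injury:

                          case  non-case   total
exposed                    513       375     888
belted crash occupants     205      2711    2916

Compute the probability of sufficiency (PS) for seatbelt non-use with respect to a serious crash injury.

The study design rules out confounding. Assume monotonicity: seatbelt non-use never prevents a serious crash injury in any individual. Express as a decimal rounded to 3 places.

PS ≈ 0.546

p₁ = P(outcome | exposed) = 513/888 = 0.5777
p₀ = P(outcome | unexposed) = 205/2916 = 0.070302
Under exogeneity and monotonicity, PS = (p₁ − p₀)/(1 − p₀).
PS = (0.5777 − 0.070302) / 0.9297 ≈ 0.5458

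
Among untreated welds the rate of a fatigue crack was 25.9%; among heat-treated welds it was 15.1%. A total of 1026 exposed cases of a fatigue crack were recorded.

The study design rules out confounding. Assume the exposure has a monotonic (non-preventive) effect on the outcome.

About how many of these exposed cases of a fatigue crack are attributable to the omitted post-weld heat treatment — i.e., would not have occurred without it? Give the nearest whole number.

p₁ = 0.259, p₀ = 0.151.
PN = (p₁ − p₀)/p₁ = (0.259 − 0.151) / 0.259 ≈ 0.41699.
Attributable cases ≈ PN × (exposed cases) = 0.41699 × 1026 ≈ 427.83.

about 428 cases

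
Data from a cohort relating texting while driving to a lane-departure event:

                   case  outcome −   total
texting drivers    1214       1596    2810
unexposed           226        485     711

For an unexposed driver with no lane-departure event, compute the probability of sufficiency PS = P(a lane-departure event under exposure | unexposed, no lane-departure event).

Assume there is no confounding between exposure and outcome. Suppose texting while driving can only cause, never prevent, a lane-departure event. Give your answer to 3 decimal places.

p₁ = P(outcome | exposed) = 1214/2810 = 0.43203
p₀ = P(outcome | unexposed) = 226/711 = 0.31786
Under exogeneity and monotonicity, PS = (p₁ − p₀) / (1 − p₀).
PS = (0.43203 − 0.31786) / (1 − 0.31786) = 0.11417 / 0.68214 ≈ 0.1674

PS ≈ 0.167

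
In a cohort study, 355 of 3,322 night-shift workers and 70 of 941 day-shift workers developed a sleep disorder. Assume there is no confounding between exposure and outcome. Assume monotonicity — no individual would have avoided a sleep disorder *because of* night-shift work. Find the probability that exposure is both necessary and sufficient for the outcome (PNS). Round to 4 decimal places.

p₁ = P(outcome | exposed) = 355/3322 = 0.10686
p₀ = P(outcome | unexposed) = 70/941 = 0.074389
Under exogeneity and monotonicity, PNS = p₁ − p₀.
PNS = 0.10686 − 0.074389 = 0.032474

PNS ≈ 0.0325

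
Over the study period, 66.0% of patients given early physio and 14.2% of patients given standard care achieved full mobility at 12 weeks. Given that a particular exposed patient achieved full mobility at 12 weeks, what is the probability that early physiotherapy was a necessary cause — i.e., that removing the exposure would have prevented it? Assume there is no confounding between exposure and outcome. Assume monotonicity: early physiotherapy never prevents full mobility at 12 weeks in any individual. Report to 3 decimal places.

PN ≈ 0.785

p₁ = 0.66, p₀ = 0.142.
Under exogeneity and monotonicity, PN = (p₁ − p₀) / p₁.
PN = (0.66 − 0.142) / 0.66 = 0.518 / 0.66 ≈ 0.7848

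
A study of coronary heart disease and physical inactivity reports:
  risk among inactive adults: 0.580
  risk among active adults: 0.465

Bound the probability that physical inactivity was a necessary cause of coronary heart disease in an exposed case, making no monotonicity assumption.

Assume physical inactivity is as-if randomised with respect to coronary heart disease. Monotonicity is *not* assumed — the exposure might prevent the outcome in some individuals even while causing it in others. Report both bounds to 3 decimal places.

0.198 ≤ PN ≤ 0.922

Let p₁ = 0.58, p₀ = 0.465.
Under exogeneity alone the bounds on PN are max{0,(p₁−p₀)/p₁} ≤ PN ≤ min{1,(1−p₀)/p₁}.
  lower = (p₁ − p₀)/p₁ = 0.115 / 0.58 ≈ 0.1983
  upper = min{1, (1 − p₀)/p₁} = 0.535 / 0.58 ≈ 0.9224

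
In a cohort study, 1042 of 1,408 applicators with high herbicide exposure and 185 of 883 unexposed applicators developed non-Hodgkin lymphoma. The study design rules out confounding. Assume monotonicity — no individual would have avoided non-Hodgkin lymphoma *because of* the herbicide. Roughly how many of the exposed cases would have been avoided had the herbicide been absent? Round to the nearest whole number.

about 747 cases

p₁ = P(outcome | exposed) = 1042/1408 = 0.74006
p₀ = P(outcome | unexposed) = 185/883 = 0.20951
PN = (p₁ − p₀)/p₁ = (0.74006 − 0.20951) / 0.74006 ≈ 0.71690.
Attributable cases ≈ PN × (exposed cases) = 0.71690 × 1042 ≈ 747.01.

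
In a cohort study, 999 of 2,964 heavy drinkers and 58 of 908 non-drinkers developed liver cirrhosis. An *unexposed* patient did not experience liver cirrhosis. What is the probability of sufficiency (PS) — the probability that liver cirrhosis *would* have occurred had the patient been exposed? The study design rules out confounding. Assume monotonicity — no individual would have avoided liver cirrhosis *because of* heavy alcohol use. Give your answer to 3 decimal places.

PS ≈ 0.292

p₁ = P(outcome | exposed) = 999/2964 = 0.33704
p₀ = P(outcome | unexposed) = 58/908 = 0.063877
Under exogeneity and monotonicity, PS = (p₁ − p₀) / (1 − p₀).
PS = (0.33704 − 0.063877) / (1 − 0.063877) = 0.27317 / 0.93612 ≈ 0.2918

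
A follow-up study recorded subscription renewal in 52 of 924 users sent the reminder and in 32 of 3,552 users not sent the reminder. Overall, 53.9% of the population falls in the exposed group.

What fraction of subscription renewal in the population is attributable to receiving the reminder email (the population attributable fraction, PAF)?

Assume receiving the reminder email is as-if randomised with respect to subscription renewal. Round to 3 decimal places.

PAF ≈ 0.739

p₁ = P(outcome | exposed) = 52/924 = 0.056277
p₀ = P(outcome | unexposed) = 32/3552 = 0.009009
Overall risk P(Y=1) = π·p₁ + (1−π)·p₀ = 0.539×0.056277 + 0.461×0.009009 = 0.034486.
Under exogeneity, PAF = [P(Y=1) − p₀] / P(Y=1).
PAF = (0.034486 − 0.009009) / 0.034486 ≈ 0.7388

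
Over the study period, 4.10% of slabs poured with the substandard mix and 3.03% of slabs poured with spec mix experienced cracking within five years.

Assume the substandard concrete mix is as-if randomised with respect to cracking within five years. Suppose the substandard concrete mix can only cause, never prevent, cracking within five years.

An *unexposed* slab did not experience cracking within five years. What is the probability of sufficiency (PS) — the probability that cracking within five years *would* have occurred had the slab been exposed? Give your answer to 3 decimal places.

p₁ = 0.041, p₀ = 0.0303.
Under exogeneity and monotonicity, PS = (p₁ − p₀) / (1 − p₀).
PS = (0.041 − 0.0303) / (1 − 0.0303) = 0.0107 / 0.9697 ≈ 0.0110

PS ≈ 0.011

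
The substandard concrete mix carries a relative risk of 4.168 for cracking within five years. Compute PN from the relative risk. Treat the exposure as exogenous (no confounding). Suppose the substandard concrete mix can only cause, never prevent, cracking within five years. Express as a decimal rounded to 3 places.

Under exogeneity and monotonicity, PN = (RR − 1) / RR = 1 − 1/RR.
PN = (4.168 − 1) / 4.168 = 3.168 / 4.168 ≈ 0.7601

PN ≈ 0.760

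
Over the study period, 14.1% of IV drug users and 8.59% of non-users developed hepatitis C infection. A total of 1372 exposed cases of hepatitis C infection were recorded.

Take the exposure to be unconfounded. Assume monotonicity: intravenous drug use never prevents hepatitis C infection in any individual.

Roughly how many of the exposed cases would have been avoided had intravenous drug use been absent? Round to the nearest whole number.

about 536 cases

p₁ = 0.141, p₀ = 0.0859.
PN = (p₁ − p₀)/p₁ = (0.141 − 0.0859) / 0.141 ≈ 0.39078.
Attributable cases ≈ PN × (exposed cases) = 0.39078 × 1372 ≈ 536.15.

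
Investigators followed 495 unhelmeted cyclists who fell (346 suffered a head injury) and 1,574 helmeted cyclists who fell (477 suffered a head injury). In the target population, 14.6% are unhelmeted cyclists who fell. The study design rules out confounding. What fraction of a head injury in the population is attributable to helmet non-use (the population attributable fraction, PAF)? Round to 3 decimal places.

p₁ = P(outcome | exposed) = 346/495 = 0.69899
p₀ = P(outcome | unexposed) = 477/1574 = 0.30305
Overall risk P(Y=1) = π·p₁ + (1−π)·p₀ = 0.146×0.69899 + 0.854×0.30305 = 0.36086.
Under exogeneity, PAF = [P(Y=1) − p₀] / P(Y=1).
PAF = (0.36086 − 0.30305) / 0.36086 ≈ 0.1602

PAF ≈ 0.160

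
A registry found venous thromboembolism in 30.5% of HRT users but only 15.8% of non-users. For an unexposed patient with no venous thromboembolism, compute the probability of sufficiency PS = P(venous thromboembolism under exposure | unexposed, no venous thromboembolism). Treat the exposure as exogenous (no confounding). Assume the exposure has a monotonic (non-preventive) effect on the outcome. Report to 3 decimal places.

PS ≈ 0.175

p₁ = 0.305, p₀ = 0.158.
Under exogeneity and monotonicity, PS = (p₁ − p₀) / (1 − p₀).
PS = (0.305 − 0.158) / (1 − 0.158) = 0.147 / 0.842 ≈ 0.1746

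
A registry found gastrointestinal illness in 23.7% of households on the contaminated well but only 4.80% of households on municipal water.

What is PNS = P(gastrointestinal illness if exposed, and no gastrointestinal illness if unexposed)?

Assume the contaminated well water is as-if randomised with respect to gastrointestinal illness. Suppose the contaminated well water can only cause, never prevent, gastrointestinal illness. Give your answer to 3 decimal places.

PNS ≈ 0.189

p₁ = 0.237, p₀ = 0.048.
Under exogeneity and monotonicity, PNS = p₁ − p₀.
PNS = 0.237 − 0.048 = 0.189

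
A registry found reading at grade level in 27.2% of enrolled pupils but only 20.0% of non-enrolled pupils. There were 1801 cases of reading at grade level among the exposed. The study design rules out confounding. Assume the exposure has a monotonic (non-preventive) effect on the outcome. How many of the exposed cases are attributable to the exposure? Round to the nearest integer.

p₁ = 0.272, p₀ = 0.2.
PN = (p₁ − p₀)/p₁ = (0.272 − 0.2) / 0.272 ≈ 0.26471.
Attributable cases ≈ PN × (exposed cases) = 0.26471 × 1801 ≈ 476.74.

about 477 cases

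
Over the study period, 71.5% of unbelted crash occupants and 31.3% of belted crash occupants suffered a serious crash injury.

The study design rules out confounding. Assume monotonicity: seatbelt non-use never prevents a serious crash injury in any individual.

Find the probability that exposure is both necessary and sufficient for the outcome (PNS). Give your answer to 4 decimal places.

PNS ≈ 0.4020

p₁ = 0.715, p₀ = 0.313.
Under exogeneity and monotonicity, PNS = p₁ − p₀.
PNS = 0.715 − 0.313 = 0.402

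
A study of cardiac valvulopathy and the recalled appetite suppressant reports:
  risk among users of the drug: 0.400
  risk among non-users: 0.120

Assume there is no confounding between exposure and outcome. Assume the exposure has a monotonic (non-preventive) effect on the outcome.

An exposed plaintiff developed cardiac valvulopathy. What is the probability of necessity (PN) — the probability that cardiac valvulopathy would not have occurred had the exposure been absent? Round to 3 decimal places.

Let p₁ = 0.4, p₀ = 0.12.
Under exogeneity and monotonicity, PN = (p₁ − p₀) / p₁.
PN = (0.4 − 0.12) / 0.4 = 0.28 / 0.4 ≈ 0.7000

PN ≈ 0.700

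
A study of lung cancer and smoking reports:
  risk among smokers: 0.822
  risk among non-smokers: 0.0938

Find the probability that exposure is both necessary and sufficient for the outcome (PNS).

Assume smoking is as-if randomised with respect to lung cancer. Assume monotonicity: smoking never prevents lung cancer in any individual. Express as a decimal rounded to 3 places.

PNS ≈ 0.728

Let p₁ = 0.822, p₀ = 0.0938.
Under exogeneity and monotonicity, PNS = p₁ − p₀.
PNS = 0.822 − 0.0938 = 0.7282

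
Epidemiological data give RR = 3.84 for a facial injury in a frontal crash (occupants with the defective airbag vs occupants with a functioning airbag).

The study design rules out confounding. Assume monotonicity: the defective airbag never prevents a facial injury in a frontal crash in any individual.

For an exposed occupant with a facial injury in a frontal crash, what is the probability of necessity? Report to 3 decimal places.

PN ≈ 0.740

Under exogeneity and monotonicity, PN = (RR − 1) / RR = 1 − 1/RR.
PN = (3.84 − 1) / 3.84 = 2.84 / 3.84 ≈ 0.7396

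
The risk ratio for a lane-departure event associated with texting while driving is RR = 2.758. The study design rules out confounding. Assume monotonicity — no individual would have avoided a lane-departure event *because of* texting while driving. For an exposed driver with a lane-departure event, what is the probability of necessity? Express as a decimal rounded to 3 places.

Under exogeneity and monotonicity, PN = (RR − 1) / RR = 1 − 1/RR.
PN = (2.758 − 1) / 2.758 = 1.758 / 2.758 ≈ 0.6374

PN ≈ 0.637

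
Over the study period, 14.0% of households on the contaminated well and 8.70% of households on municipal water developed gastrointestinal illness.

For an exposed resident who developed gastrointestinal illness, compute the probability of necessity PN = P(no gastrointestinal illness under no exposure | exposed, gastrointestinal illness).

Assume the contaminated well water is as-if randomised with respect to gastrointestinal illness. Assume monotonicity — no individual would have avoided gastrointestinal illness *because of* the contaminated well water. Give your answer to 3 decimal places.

PN ≈ 0.379

p₁ = 0.14, p₀ = 0.087.
Under exogeneity and monotonicity, PN = (p₁ − p₀) / p₁.
PN = (0.14 − 0.087) / 0.14 = 0.053 / 0.14 ≈ 0.3786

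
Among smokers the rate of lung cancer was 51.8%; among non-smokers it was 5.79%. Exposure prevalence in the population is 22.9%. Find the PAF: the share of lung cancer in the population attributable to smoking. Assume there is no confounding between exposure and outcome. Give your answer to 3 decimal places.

PAF ≈ 0.645

p₁ = 0.518, p₀ = 0.0579.
Overall risk P(Y=1) = π·p₁ + (1−π)·p₀ = 0.229×0.518 + 0.771×0.0579 = 0.16326.
Under exogeneity, PAF = [P(Y=1) − p₀] / P(Y=1).
PAF = (0.16326 − 0.0579) / 0.16326 ≈ 0.6454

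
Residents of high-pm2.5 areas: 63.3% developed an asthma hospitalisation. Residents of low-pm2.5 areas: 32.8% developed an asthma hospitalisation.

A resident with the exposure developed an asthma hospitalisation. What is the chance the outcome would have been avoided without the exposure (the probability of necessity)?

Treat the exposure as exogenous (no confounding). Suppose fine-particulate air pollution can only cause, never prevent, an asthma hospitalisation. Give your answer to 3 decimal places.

PN ≈ 0.482

p₁ = 0.633, p₀ = 0.328.
Under exogeneity and monotonicity, PN = (p₁ − p₀) / p₁.
PN = (0.633 − 0.328) / 0.633 = 0.305 / 0.633 ≈ 0.4818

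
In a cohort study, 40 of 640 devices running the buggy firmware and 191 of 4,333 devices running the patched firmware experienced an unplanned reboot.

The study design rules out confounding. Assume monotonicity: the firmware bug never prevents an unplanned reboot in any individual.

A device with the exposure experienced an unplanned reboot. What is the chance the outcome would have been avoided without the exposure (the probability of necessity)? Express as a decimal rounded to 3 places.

p₁ = P(outcome | exposed) = 40/640 = 0.0625
p₀ = P(outcome | unexposed) = 191/4333 = 0.04408
Under exogeneity and monotonicity, PN = (p₁ − p₀) / p₁.
PN = (0.0625 − 0.04408) / 0.0625 = 0.01842 / 0.0625 ≈ 0.2947

PN ≈ 0.295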